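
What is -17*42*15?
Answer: -10710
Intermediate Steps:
-17*42*15 = -714*15 = -10710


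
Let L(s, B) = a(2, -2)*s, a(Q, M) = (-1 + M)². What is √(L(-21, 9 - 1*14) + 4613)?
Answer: 2*√1106 ≈ 66.513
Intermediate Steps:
L(s, B) = 9*s (L(s, B) = (-1 - 2)²*s = (-3)²*s = 9*s)
√(L(-21, 9 - 1*14) + 4613) = √(9*(-21) + 4613) = √(-189 + 4613) = √4424 = 2*√1106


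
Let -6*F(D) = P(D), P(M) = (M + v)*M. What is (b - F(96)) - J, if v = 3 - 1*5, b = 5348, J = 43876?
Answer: -37024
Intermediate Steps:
v = -2 (v = 3 - 5 = -2)
P(M) = M*(-2 + M) (P(M) = (M - 2)*M = (-2 + M)*M = M*(-2 + M))
F(D) = -D*(-2 + D)/6
(b - F(96)) - J = (5348 - 96*(2 - 1*96)/6) - 1*43876 = (5348 - 96*(2 - 96)/6) - 43876 = (5348 - 96*(-94)/6) - 43876 = (5348 - 1*(-1504)) - 43876 = (5348 + 1504) - 43876 = 6852 - 43876 = -37024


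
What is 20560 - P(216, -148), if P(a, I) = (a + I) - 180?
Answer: 20672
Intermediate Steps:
P(a, I) = -180 + I + a (P(a, I) = (I + a) - 180 = -180 + I + a)
20560 - P(216, -148) = 20560 - (-180 - 148 + 216) = 20560 - 1*(-112) = 20560 + 112 = 20672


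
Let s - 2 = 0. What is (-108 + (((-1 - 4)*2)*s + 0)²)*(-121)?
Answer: -35332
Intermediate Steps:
s = 2 (s = 2 + 0 = 2)
(-108 + (((-1 - 4)*2)*s + 0)²)*(-121) = (-108 + (((-1 - 4)*2)*2 + 0)²)*(-121) = (-108 + (-5*2*2 + 0)²)*(-121) = (-108 + (-10*2 + 0)²)*(-121) = (-108 + (-20 + 0)²)*(-121) = (-108 + (-20)²)*(-121) = (-108 + 400)*(-121) = 292*(-121) = -35332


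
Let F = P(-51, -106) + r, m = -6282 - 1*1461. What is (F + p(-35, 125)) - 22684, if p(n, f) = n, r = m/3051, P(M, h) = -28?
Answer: -23136280/1017 ≈ -22750.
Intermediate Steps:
m = -7743 (m = -6282 - 1461 = -7743)
r = -2581/1017 (r = -7743/3051 = -7743*1/3051 = -2581/1017 ≈ -2.5379)
F = -31057/1017 (F = -28 - 2581/1017 = -31057/1017 ≈ -30.538)
(F + p(-35, 125)) - 22684 = (-31057/1017 - 35) - 22684 = -66652/1017 - 22684 = -23136280/1017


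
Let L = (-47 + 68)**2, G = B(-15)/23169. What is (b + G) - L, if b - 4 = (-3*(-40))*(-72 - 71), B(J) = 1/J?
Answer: -6115573396/347535 ≈ -17597.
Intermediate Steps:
G = -1/347535 (G = 1/(-15*23169) = -1/15*1/23169 = -1/347535 ≈ -2.8774e-6)
L = 441 (L = 21**2 = 441)
b = -17156 (b = 4 + (-3*(-40))*(-72 - 71) = 4 + 120*(-143) = 4 - 17160 = -17156)
(b + G) - L = (-17156 - 1/347535) - 1*441 = -5962310461/347535 - 441 = -6115573396/347535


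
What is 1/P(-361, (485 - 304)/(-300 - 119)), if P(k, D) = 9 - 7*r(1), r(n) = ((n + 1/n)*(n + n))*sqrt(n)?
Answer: -1/19 ≈ -0.052632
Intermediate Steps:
r(n) = 2*n**(3/2)*(n + 1/n) (r(n) = ((n + 1/n)*(2*n))*sqrt(n) = (2*n*(n + 1/n))*sqrt(n) = 2*n**(3/2)*(n + 1/n))
P(k, D) = -19 (P(k, D) = 9 - 14*sqrt(1)*(1 + 1**2) = 9 - 14*(1 + 1) = 9 - 14*2 = 9 - 7*4 = 9 - 28 = -19)
1/P(-361, (485 - 304)/(-300 - 119)) = 1/(-19) = -1/19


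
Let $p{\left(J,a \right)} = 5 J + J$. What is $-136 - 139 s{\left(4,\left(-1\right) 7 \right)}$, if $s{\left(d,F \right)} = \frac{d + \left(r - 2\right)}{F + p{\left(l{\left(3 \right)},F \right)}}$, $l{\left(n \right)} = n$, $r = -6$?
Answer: $- \frac{940}{11} \approx -85.455$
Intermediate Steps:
$p{\left(J,a \right)} = 6 J$
$s{\left(d,F \right)} = \frac{-8 + d}{18 + F}$ ($s{\left(d,F \right)} = \frac{d - 8}{F + 6 \cdot 3} = \frac{d - 8}{F + 18} = \frac{d - 8}{18 + F} = \frac{-8 + d}{18 + F}$)
$-136 - 139 s{\left(4,\left(-1\right) 7 \right)} = -136 - 139 \frac{-8 + 4}{18 - 7} = -136 - 139 \frac{1}{18 - 7} \left(-4\right) = -136 - 139 \cdot \frac{1}{11} \left(-4\right) = -136 - - \frac{556}{11} = -136 + \frac{556}{11} = - \frac{940}{11}$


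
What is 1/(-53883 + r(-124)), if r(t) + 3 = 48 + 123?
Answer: -1/53715 ≈ -1.8617e-5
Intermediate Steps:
r(t) = 168 (r(t) = -3 + (48 + 123) = -3 + 171 = 168)
1/(-53883 + r(-124)) = 1/(-53883 + 168) = 1/(-53715) = -1/53715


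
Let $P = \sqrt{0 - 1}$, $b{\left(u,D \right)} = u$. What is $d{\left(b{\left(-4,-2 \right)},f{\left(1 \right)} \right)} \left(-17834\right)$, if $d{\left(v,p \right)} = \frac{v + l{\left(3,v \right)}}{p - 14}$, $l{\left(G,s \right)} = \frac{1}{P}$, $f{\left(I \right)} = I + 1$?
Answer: $- \frac{17834}{3} - \frac{8917 i}{6} \approx -5944.7 - 1486.2 i$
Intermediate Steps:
$f{\left(I \right)} = 1 + I$
$P = i$ ($P = \sqrt{-1} = i \approx 1.0 i$)
$l{\left(G,s \right)} = - i$ ($l{\left(G,s \right)} = \frac{1}{i} = - i$)
$d{\left(v,p \right)} = \frac{v - i}{-14 + p}$ ($d{\left(v,p \right)} = \frac{v - i}{p - 14} = \frac{v - i}{-14 + p}$)
$d{\left(b{\left(-4,-2 \right)},f{\left(1 \right)} \right)} \left(-17834\right) = \frac{-4 - i}{-14 + \left(1 + 1\right)} \left(-17834\right) = \frac{-4 - i}{-14 + 2} \left(-17834\right) = \frac{-4 - i}{-12} \left(-17834\right) = - \frac{-4 - i}{12} \left(-17834\right) = \left(\frac{1}{3} + \frac{i}{12}\right) \left(-17834\right) = - \frac{17834}{3} - \frac{8917 i}{6}$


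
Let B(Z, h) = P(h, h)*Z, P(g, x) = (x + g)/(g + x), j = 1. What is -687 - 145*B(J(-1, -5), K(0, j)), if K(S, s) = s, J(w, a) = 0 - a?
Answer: -1412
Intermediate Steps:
J(w, a) = -a
P(g, x) = 1 (P(g, x) = (g + x)/(g + x) = 1)
B(Z, h) = Z (B(Z, h) = 1*Z = Z)
-687 - 145*B(J(-1, -5), K(0, j)) = -687 - (-145)*(-5) = -687 - 145*5 = -687 - 725 = -1412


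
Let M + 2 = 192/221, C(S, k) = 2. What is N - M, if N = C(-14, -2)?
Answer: 692/221 ≈ 3.1312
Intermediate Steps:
N = 2
M = -250/221 (M = -2 + 192/221 = -250/221 ≈ -1.1312)
N - M = 2 - 1*(-250/221) = 2 + 250/221 = 692/221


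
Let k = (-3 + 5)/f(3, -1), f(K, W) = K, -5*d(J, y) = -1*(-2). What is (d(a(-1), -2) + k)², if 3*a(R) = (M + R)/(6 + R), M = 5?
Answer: 16/225 ≈ 0.071111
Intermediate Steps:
a(R) = (5 + R)/(3*(6 + R)) (a(R) = ((5 + R)/(6 + R))/3 = (5 + R)/(3*(6 + R)))
d(J, y) = -⅖ (d(J, y) = -(-1)*(-2)/5 = -⅕*2 = -⅖)
k = ⅔ (k = (-3 + 5)/3 = 2*(⅓) = ⅔ ≈ 0.66667)
(d(a(-1), -2) + k)² = (-⅖ + ⅔)² = (4/15)² = 16/225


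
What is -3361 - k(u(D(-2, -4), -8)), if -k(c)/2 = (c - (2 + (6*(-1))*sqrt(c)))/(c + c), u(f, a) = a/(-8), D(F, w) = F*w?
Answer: -3356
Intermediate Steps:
u(f, a) = -a/8 (u(f, a) = a*(-1/8) = -a/8)
k(c) = -(-2 + c + 6*sqrt(c))/c (k(c) = -2*(c - (2 + (6*(-1))*sqrt(c)))/(c + c) = -2*(c - (2 - 6*sqrt(c)))/(2*c) = -2*(c + (-2 + 6*sqrt(c)))*1/(2*c) = -2*(-2 + c + 6*sqrt(c))*1/(2*c) = -(-2 + c + 6*sqrt(c))/c)
-3361 - k(u(D(-2, -4), -8)) = -3361 - (-1 - 6/sqrt(-1/8*(-8)) + 2/((-1/8*(-8)))) = -3361 - (-1 - 6/sqrt(1) + 2/1) = -3361 - (-1 - 6*1 + 2*1) = -3361 - (-1 - 6 + 2) = -3361 - 1*(-5) = -3361 + 5 = -3356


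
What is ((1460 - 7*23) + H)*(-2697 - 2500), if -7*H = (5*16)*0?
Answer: -6750903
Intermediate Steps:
H = 0 (H = -5*16*0/7 = -80*0/7 = -1/7*0 = 0)
((1460 - 7*23) + H)*(-2697 - 2500) = ((1460 - 7*23) + 0)*(-2697 - 2500) = ((1460 - 1*161) + 0)*(-5197) = ((1460 - 161) + 0)*(-5197) = (1299 + 0)*(-5197) = 1299*(-5197) = -6750903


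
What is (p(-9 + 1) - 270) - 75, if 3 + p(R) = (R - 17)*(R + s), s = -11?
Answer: 127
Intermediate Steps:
p(R) = -3 + (-17 + R)*(-11 + R) (p(R) = -3 + (R - 17)*(R - 11) = -3 + (-17 + R)*(-11 + R))
(p(-9 + 1) - 270) - 75 = ((184 + (-9 + 1)**2 - 28*(-9 + 1)) - 270) - 75 = ((184 + (-8)**2 - 28*(-8)) - 270) - 75 = ((184 + 64 + 224) - 270) - 75 = (472 - 270) - 75 = 202 - 75 = 127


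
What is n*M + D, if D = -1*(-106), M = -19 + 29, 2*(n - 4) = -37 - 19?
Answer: -134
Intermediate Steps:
n = -24 (n = 4 + (-37 - 19)/2 = 4 + (1/2)*(-56) = 4 - 28 = -24)
M = 10
D = 106
n*M + D = -24*10 + 106 = -240 + 106 = -134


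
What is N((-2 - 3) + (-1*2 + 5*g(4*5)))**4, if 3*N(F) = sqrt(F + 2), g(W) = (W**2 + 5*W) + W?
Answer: 748225/9 ≈ 83136.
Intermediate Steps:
g(W) = W**2 + 6*W
N(F) = sqrt(2 + F)/3 (N(F) = sqrt(F + 2)/3 = sqrt(2 + F)/3)
N((-2 - 3) + (-1*2 + 5*g(4*5)))**4 = (sqrt(2 + ((-2 - 3) + (-1*2 + 5*((4*5)*(6 + 4*5)))))/3)**4 = (sqrt(2 + (-5 + (-2 + 5*(20*(6 + 20)))))/3)**4 = (sqrt(2 + (-5 + (-2 + 5*(20*26))))/3)**4 = (sqrt(2 + (-5 + (-2 + 5*520)))/3)**4 = (sqrt(2 + (-5 + (-2 + 2600)))/3)**4 = (sqrt(2 + (-5 + 2598))/3)**4 = (sqrt(2 + 2593)/3)**4 = (sqrt(2595)/3)**4 = 748225/9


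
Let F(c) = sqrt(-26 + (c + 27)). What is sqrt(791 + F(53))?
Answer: sqrt(791 + 3*sqrt(6)) ≈ 28.255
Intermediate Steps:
F(c) = sqrt(1 + c) (F(c) = sqrt(-26 + (27 + c)) = sqrt(1 + c))
sqrt(791 + F(53)) = sqrt(791 + sqrt(1 + 53)) = sqrt(791 + sqrt(54)) = sqrt(791 + 3*sqrt(6))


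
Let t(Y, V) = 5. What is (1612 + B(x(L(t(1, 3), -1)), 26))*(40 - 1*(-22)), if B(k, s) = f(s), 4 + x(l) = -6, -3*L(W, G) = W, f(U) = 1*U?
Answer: 101556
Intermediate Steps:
f(U) = U
L(W, G) = -W/3
x(l) = -10 (x(l) = -4 - 6 = -10)
B(k, s) = s
(1612 + B(x(L(t(1, 3), -1)), 26))*(40 - 1*(-22)) = (1612 + 26)*(40 - 1*(-22)) = 1638*(40 + 22) = 1638*62 = 101556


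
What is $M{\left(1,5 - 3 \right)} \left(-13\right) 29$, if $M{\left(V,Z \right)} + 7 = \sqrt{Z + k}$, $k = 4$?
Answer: $2639 - 377 \sqrt{6} \approx 1715.5$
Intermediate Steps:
$M{\left(V,Z \right)} = -7 + \sqrt{4 + Z}$ ($M{\left(V,Z \right)} = -7 + \sqrt{Z + 4} = -7 + \sqrt{4 + Z}$)
$M{\left(1,5 - 3 \right)} \left(-13\right) 29 = \left(-7 + \sqrt{4 + \left(5 - 3\right)}\right) \left(-13\right) 29 = \left(-7 + \sqrt{4 + 2}\right) \left(-13\right) 29 = \left(-7 + \sqrt{6}\right) \left(-13\right) 29 = \left(91 - 13 \sqrt{6}\right) 29 = 2639 - 377 \sqrt{6}$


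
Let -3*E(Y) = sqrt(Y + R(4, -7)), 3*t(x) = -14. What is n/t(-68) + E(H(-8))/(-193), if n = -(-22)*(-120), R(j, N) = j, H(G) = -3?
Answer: 2292847/4053 ≈ 565.72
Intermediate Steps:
t(x) = -14/3 (t(x) = (1/3)*(-14) = -14/3)
E(Y) = -sqrt(4 + Y)/3 (E(Y) = -sqrt(Y + 4)/3 = -sqrt(4 + Y)/3)
n = -2640 (n = -22*120 = -2640)
n/t(-68) + E(H(-8))/(-193) = -2640/(-14/3) - sqrt(4 - 3)/3/(-193) = -2640*(-3/14) - sqrt(1)/3*(-1/193) = 3960/7 - 1/3*1*(-1/193) = 3960/7 - 1/3*(-1/193) = 3960/7 + 1/579 = 2292847/4053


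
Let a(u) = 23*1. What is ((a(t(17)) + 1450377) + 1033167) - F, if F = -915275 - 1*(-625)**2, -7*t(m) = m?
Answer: 3789467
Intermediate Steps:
t(m) = -m/7
a(u) = 23
F = -1305900 (F = -915275 - 1*390625 = -915275 - 390625 = -1305900)
((a(t(17)) + 1450377) + 1033167) - F = ((23 + 1450377) + 1033167) - 1*(-1305900) = (1450400 + 1033167) + 1305900 = 2483567 + 1305900 = 3789467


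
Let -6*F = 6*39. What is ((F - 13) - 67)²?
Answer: 14161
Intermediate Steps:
F = -39 ≈ -39.000
((F - 13) - 67)² = ((-39 - 13) - 67)² = (-52 - 67)² = (-119)² = 14161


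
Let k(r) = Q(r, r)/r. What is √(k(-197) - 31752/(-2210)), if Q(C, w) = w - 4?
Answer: √729174437745/217685 ≈ 3.9227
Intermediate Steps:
Q(C, w) = -4 + w
k(r) = (-4 + r)/r
√(k(-197) - 31752/(-2210)) = √((-4 - 197)/(-197) - 31752/(-2210)) = √(-1/197*(-201) - 31752*(-1/2210)) = √(201/197 + 15876/1105) = √(3349677/217685) = √729174437745/217685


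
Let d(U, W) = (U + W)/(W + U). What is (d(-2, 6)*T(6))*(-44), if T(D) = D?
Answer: -264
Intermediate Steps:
d(U, W) = 1 (d(U, W) = (U + W)/(U + W) = 1)
(d(-2, 6)*T(6))*(-44) = (1*6)*(-44) = 6*(-44) = -264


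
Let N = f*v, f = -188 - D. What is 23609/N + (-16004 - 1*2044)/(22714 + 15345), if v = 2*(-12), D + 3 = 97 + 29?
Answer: 763824659/284072376 ≈ 2.6888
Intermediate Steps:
D = 123 (D = -3 + (97 + 29) = -3 + 126 = 123)
v = -24
f = -311 (f = -188 - 1*123 = -188 - 123 = -311)
N = 7464 (N = -311*(-24) = 7464)
23609/N + (-16004 - 1*2044)/(22714 + 15345) = 23609/7464 + (-16004 - 1*2044)/(22714 + 15345) = 23609*(1/7464) + (-16004 - 2044)/38059 = 23609/7464 - 18048*1/38059 = 23609/7464 - 18048/38059 = 763824659/284072376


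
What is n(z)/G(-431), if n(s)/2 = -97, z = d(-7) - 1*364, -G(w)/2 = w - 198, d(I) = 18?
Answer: -97/629 ≈ -0.15421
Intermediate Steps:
G(w) = 396 - 2*w (G(w) = -2*(w - 198) = -2*(-198 + w) = 396 - 2*w)
z = -346 (z = 18 - 1*364 = 18 - 364 = -346)
n(s) = -194 (n(s) = 2*(-97) = -194)
n(z)/G(-431) = -194/(396 - 2*(-431)) = -194/(396 + 862) = -194/1258 = -194*1/1258 = -97/629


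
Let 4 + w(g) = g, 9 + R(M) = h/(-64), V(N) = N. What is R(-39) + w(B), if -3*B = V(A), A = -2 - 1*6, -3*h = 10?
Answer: -329/32 ≈ -10.281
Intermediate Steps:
h = -10/3 (h = -⅓*10 = -10/3 ≈ -3.3333)
A = -8 (A = -2 - 6 = -8)
R(M) = -859/96 (R(M) = -9 - 10/3/(-64) = -9 - 10/3*(-1/64) = -9 + 5/96 = -859/96)
B = 8/3 (B = -⅓*(-8) = 8/3 ≈ 2.6667)
w(g) = -4 + g
R(-39) + w(B) = -859/96 + (-4 + 8/3) = -859/96 - 4/3 = -329/32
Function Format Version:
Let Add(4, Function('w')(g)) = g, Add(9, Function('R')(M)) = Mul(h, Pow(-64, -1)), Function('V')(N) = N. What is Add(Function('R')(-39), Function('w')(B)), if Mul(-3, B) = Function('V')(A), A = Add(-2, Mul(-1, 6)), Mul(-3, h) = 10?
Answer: Rational(-329, 32) ≈ -10.281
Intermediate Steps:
h = Rational(-10, 3) (h = Mul(Rational(-1, 3), 10) = Rational(-10, 3) ≈ -3.3333)
A = -8 (A = Add(-2, -6) = -8)
Function('R')(M) = Rational(-859, 96) (Function('R')(M) = Add(-9, Mul(Rational(-10, 3), Pow(-64, -1))) = Add(-9, Mul(Rational(-10, 3), Rational(-1, 64))) = Add(-9, Rational(5, 96)) = Rational(-859, 96))
B = Rational(8, 3) (B = Mul(Rational(-1, 3), -8) = Rational(8, 3) ≈ 2.6667)
Function('w')(g) = Add(-4, g)
Add(Function('R')(-39), Function('w')(B)) = Add(Rational(-859, 96), Add(-4, Rational(8, 3))) = Add(Rational(-859, 96), Rational(-4, 3)) = Rational(-329, 32)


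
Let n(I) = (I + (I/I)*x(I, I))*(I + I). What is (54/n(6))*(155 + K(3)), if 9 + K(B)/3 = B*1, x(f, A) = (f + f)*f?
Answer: 411/52 ≈ 7.9038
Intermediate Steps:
x(f, A) = 2*f**2 (x(f, A) = (2*f)*f = 2*f**2)
K(B) = -27 + 3*B (K(B) = -27 + 3*(B*1) = -27 + 3*B)
n(I) = 2*I*(I + 2*I**2) (n(I) = (I + (I/I)*(2*I**2))*(I + I) = (I + 1*(2*I**2))*(2*I) = (I + 2*I**2)*(2*I) = 2*I*(I + 2*I**2))
(54/n(6))*(155 + K(3)) = (54/((6**2*(2 + 4*6))))*(155 + (-27 + 3*3)) = (54/((36*(2 + 24))))*(155 + (-27 + 9)) = (54/((36*26)))*(155 - 18) = (54/936)*137 = (54*(1/936))*137 = (3/52)*137 = 411/52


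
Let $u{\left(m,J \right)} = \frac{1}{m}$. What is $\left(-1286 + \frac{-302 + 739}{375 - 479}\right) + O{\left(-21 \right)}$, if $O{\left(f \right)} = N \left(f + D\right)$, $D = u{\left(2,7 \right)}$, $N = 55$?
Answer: $- \frac{251441}{104} \approx -2417.7$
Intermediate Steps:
$D = \frac{1}{2} \approx 0.5$
$O{\left(f \right)} = \frac{55}{2} + 55 f$ ($O{\left(f \right)} = 55 \left(f + \frac{1}{2}\right) = 55 \left(\frac{1}{2} + f\right) = \frac{55}{2} + 55 f$)
$\left(-1286 + \frac{-302 + 739}{375 - 479}\right) + O{\left(-21 \right)} = \left(-1286 + \frac{-302 + 739}{375 - 479}\right) + \left(\frac{55}{2} + 55 \left(-21\right)\right) = \left(-1286 + \frac{437}{-104}\right) + \left(\frac{55}{2} - 1155\right) = \left(-1286 + 437 \left(- \frac{1}{104}\right)\right) - \frac{2255}{2} = \left(-1286 - \frac{437}{104}\right) - \frac{2255}{2} = - \frac{134181}{104} - \frac{2255}{2} = - \frac{251441}{104}$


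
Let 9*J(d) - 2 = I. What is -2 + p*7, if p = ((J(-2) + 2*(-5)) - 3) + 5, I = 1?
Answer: -167/3 ≈ -55.667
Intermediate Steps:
J(d) = ⅓ (J(d) = 2/9 + (⅑)*1 = 2/9 + ⅑ = ⅓)
p = -23/3 (p = ((⅓ + 2*(-5)) - 3) + 5 = ((⅓ - 10) - 3) + 5 = (-29/3 - 3) + 5 = -38/3 + 5 = -23/3 ≈ -7.6667)
-2 + p*7 = -2 - 23/3*7 = -2 - 161/3 = -167/3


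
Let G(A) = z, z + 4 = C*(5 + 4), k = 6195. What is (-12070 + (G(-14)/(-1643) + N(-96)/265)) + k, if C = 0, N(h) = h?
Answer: -48266081/8215 ≈ -5875.4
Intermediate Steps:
z = -4 (z = -4 + 0*(5 + 4) = -4 + 0*9 = -4 + 0 = -4)
G(A) = -4
(-12070 + (G(-14)/(-1643) + N(-96)/265)) + k = (-12070 + (-4/(-1643) - 96/265)) + 6195 = (-12070 + (-4*(-1/1643) - 96*1/265)) + 6195 = (-12070 + (4/1643 - 96/265)) + 6195 = (-12070 - 2956/8215) + 6195 = -99158006/8215 + 6195 = -48266081/8215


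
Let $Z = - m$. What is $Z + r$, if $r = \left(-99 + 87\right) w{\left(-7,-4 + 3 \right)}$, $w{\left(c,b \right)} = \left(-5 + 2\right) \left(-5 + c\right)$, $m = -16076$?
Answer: $15644$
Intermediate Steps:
$w{\left(c,b \right)} = 15 - 3 c$ ($w{\left(c,b \right)} = - 3 \left(-5 + c\right) = 15 - 3 c$)
$r = -432$ ($r = \left(-99 + 87\right) \left(15 - -21\right) = - 12 \left(15 + 21\right) = \left(-12\right) 36 = -432$)
$Z = 16076$ ($Z = \left(-1\right) \left(-16076\right) = 16076$)
$Z + r = 16076 - 432 = 15644$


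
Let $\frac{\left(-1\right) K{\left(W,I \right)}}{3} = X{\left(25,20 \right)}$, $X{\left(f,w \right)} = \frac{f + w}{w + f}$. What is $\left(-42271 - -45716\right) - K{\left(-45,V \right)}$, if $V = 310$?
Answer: $3448$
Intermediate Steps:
$X{\left(f,w \right)} = 1$ ($X{\left(f,w \right)} = \frac{f + w}{f + w} = 1$)
$K{\left(W,I \right)} = -3$ ($K{\left(W,I \right)} = \left(-3\right) 1 = -3$)
$\left(-42271 - -45716\right) - K{\left(-45,V \right)} = \left(-42271 - -45716\right) - -3 = \left(-42271 + 45716\right) + 3 = 3445 + 3 = 3448$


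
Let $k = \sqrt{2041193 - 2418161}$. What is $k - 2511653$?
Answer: $-2511653 + 2 i \sqrt{94242} \approx -2.5117 \cdot 10^{6} + 613.98 i$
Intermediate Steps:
$k = 2 i \sqrt{94242}$ ($k = \sqrt{-376968} = 2 i \sqrt{94242} \approx 613.98 i$)
$k - 2511653 = 2 i \sqrt{94242} - 2511653 = -2511653 + 2 i \sqrt{94242}$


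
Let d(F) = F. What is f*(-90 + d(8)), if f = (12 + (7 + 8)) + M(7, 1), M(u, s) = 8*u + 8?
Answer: -7462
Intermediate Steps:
M(u, s) = 8 + 8*u
f = 91 (f = (12 + (7 + 8)) + (8 + 8*7) = (12 + 15) + (8 + 56) = 27 + 64 = 91)
f*(-90 + d(8)) = 91*(-90 + 8) = 91*(-82) = -7462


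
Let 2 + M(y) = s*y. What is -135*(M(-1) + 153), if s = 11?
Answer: -18900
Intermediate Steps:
M(y) = -2 + 11*y
-135*(M(-1) + 153) = -135*((-2 + 11*(-1)) + 153) = -135*((-2 - 11) + 153) = -135*(-13 + 153) = -135*140 = -18900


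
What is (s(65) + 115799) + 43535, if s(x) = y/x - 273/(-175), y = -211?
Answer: 51783002/325 ≈ 1.5933e+5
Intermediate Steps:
s(x) = 39/25 - 211/x (s(x) = -211/x - 273/(-175) = -211/x - 273*(-1/175) = -211/x + 39/25 = 39/25 - 211/x)
(s(65) + 115799) + 43535 = ((39/25 - 211/65) + 115799) + 43535 = (-548/325 + 115799) + 43535 = 37634127/325 + 43535 = 51783002/325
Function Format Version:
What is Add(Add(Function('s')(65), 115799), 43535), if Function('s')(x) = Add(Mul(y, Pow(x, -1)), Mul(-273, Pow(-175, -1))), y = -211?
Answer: Rational(51783002, 325) ≈ 1.5933e+5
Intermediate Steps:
Function('s')(x) = Add(Rational(39, 25), Mul(-211, Pow(x, -1))) (Function('s')(x) = Add(Mul(-211, Pow(x, -1)), Mul(-273, Pow(-175, -1))) = Add(Mul(-211, Pow(x, -1)), Mul(-273, Rational(-1, 175))) = Add(Mul(-211, Pow(x, -1)), Rational(39, 25)) = Add(Rational(39, 25), Mul(-211, Pow(x, -1))))
Add(Add(Function('s')(65), 115799), 43535) = Add(Add(Add(Rational(39, 25), Mul(-211, Pow(65, -1))), 115799), 43535) = Add(Add(Add(Rational(39, 25), Mul(-211, Rational(1, 65))), 115799), 43535) = Add(Add(Add(Rational(39, 25), Rational(-211, 65)), 115799), 43535) = Add(Add(Rational(-548, 325), 115799), 43535) = Add(Rational(37634127, 325), 43535) = Rational(51783002, 325)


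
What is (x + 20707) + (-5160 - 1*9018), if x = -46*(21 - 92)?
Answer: 9795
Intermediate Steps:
x = 3266 (x = -46*(-71) = 3266)
(x + 20707) + (-5160 - 1*9018) = (3266 + 20707) + (-5160 - 1*9018) = 23973 + (-5160 - 9018) = 23973 - 14178 = 9795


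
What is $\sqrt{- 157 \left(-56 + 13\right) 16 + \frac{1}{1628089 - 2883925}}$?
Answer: $\frac{5 \sqrt{1703546323444545}}{627918} \approx 328.66$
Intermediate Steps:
$\sqrt{- 157 \left(-56 + 13\right) 16 + \frac{1}{1628089 - 2883925}} = \sqrt{\left(-157\right) \left(-43\right) 16 + \frac{1}{-1255836}} = \sqrt{6751 \cdot 16 - \frac{1}{1255836}} = \sqrt{108016 - \frac{1}{1255836}} = \sqrt{\frac{135650381375}{1255836}} = \frac{5 \sqrt{1703546323444545}}{627918}$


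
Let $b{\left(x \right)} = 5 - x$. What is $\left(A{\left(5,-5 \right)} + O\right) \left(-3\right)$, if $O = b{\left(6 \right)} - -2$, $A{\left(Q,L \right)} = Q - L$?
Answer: $-33$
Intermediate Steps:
$O = 1$ ($O = \left(5 - 6\right) - -2 = \left(5 - 6\right) + 2 = -1 + 2 = 1$)
$\left(A{\left(5,-5 \right)} + O\right) \left(-3\right) = \left(\left(5 - -5\right) + 1\right) \left(-3\right) = \left(\left(5 + 5\right) + 1\right) \left(-3\right) = \left(10 + 1\right) \left(-3\right) = 11 \left(-3\right) = -33$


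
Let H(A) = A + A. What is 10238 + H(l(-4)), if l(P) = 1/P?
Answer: 20475/2 ≈ 10238.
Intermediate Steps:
H(A) = 2*A
10238 + H(l(-4)) = 10238 + 2/(-4) = 10238 + 2*(-¼) = 10238 - ½ = 20475/2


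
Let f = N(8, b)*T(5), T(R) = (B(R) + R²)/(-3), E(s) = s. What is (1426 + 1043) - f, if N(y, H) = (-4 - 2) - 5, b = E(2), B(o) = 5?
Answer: 2359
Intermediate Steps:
b = 2
N(y, H) = -11 (N(y, H) = -6 - 5 = -11)
T(R) = -5/3 - R²/3 (T(R) = (5 + R²)/(-3) = (5 + R²)*(-⅓) = -5/3 - R²/3)
f = 110 (f = -11*(-5/3 - ⅓*5²) = -11*(-5/3 - ⅓*25) = -11*(-5/3 - 25/3) = -11*(-10) = 110)
(1426 + 1043) - f = (1426 + 1043) - 1*110 = 2469 - 110 = 2359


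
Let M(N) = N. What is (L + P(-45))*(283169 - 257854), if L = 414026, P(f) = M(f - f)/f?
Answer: 10481068190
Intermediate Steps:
P(f) = 0 (P(f) = (f - f)/f = 0/f = 0)
(L + P(-45))*(283169 - 257854) = (414026 + 0)*(283169 - 257854) = 414026*25315 = 10481068190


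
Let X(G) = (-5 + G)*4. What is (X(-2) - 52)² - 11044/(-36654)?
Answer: 117298322/18327 ≈ 6400.3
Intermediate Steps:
X(G) = -20 + 4*G
(X(-2) - 52)² - 11044/(-36654) = ((-20 + 4*(-2)) - 52)² - 11044/(-36654) = ((-20 - 8) - 52)² - 11044*(-1/36654) = (-28 - 52)² + 5522/18327 = (-80)² + 5522/18327 = 6400 + 5522/18327 = 117298322/18327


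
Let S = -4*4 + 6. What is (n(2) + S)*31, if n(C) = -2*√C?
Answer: -310 - 62*√2 ≈ -397.68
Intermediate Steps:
S = -10 (S = -16 + 6 = -10)
(n(2) + S)*31 = (-2*√2 - 10)*31 = (-10 - 2*√2)*31 = -310 - 62*√2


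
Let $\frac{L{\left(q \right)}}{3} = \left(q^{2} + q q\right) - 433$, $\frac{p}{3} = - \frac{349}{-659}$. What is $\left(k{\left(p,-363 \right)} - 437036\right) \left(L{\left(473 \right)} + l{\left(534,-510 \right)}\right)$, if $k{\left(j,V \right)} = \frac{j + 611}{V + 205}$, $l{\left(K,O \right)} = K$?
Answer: $- \frac{30525271426427796}{52061} \approx -5.8634 \cdot 10^{11}$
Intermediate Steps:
$p = \frac{1047}{659}$ ($p = 3 \left(- \frac{349}{-659}\right) = 3 \left(\left(-349\right) \left(- \frac{1}{659}\right)\right) = 3 \cdot \frac{349}{659} = \frac{1047}{659} \approx 1.5888$)
$k{\left(j,V \right)} = \frac{611 + j}{205 + V}$
$L{\left(q \right)} = -1299 + 6 q^{2}$ ($L{\left(q \right)} = 3 \left(\left(q^{2} + q q\right) - 433\right) = 3 \left(\left(q^{2} + q^{2}\right) - 433\right) = 3 \left(2 q^{2} - 433\right) = 3 \left(-433 + 2 q^{2}\right) = -1299 + 6 q^{2}$)
$\left(k{\left(p,-363 \right)} - 437036\right) \left(L{\left(473 \right)} + l{\left(534,-510 \right)}\right) = \left(\frac{611 + \frac{1047}{659}}{205 - 363} - 437036\right) \left(\left(-1299 + 6 \cdot 473^{2}\right) + 534\right) = \left(\frac{1}{-158} \cdot \frac{403696}{659} - 437036\right) \left(\left(-1299 + 6 \cdot 223729\right) + 534\right) = \left(\left(- \frac{1}{158}\right) \frac{403696}{659} - 437036\right) \left(\left(-1299 + 1342374\right) + 534\right) = \left(- \frac{201848}{52061} - 437036\right) \left(1341075 + 534\right) = \left(- \frac{22752733044}{52061}\right) 1341609 = - \frac{30525271426427796}{52061}$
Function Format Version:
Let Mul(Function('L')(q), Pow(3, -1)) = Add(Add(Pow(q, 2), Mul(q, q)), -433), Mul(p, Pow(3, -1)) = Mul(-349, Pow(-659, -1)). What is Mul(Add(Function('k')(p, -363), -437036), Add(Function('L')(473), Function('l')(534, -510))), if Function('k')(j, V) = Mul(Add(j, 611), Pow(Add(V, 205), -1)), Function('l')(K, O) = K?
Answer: Rational(-30525271426427796, 52061) ≈ -5.8634e+11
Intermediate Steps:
p = Rational(1047, 659) (p = Mul(3, Mul(-349, Pow(-659, -1))) = Mul(3, Mul(-349, Rational(-1, 659))) = Mul(3, Rational(349, 659)) = Rational(1047, 659) ≈ 1.5888)
Function('k')(j, V) = Mul(Pow(Add(205, V), -1), Add(611, j)) (Function('k')(j, V) = Mul(Add(611, j), Pow(Add(205, V), -1)) = Mul(Pow(Add(205, V), -1), Add(611, j)))
Function('L')(q) = Add(-1299, Mul(6, Pow(q, 2))) (Function('L')(q) = Mul(3, Add(Add(Pow(q, 2), Mul(q, q)), -433)) = Mul(3, Add(Add(Pow(q, 2), Pow(q, 2)), -433)) = Mul(3, Add(Mul(2, Pow(q, 2)), -433)) = Mul(3, Add(-433, Mul(2, Pow(q, 2)))) = Add(-1299, Mul(6, Pow(q, 2))))
Mul(Add(Function('k')(p, -363), -437036), Add(Function('L')(473), Function('l')(534, -510))) = Mul(Add(Mul(Pow(Add(205, -363), -1), Add(611, Rational(1047, 659))), -437036), Add(Add(-1299, Mul(6, Pow(473, 2))), 534)) = Mul(Add(Mul(Pow(-158, -1), Rational(403696, 659)), -437036), Add(Add(-1299, Mul(6, 223729)), 534)) = Mul(Add(Mul(Rational(-1, 158), Rational(403696, 659)), -437036), Add(Add(-1299, 1342374), 534)) = Mul(Add(Rational(-201848, 52061), -437036), Add(1341075, 534)) = Mul(Rational(-22752733044, 52061), 1341609) = Rational(-30525271426427796, 52061)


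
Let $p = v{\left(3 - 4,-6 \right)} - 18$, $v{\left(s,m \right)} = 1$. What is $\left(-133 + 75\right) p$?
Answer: $986$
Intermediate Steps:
$p = -17$ ($p = 1 - 18 = -17$)
$\left(-133 + 75\right) p = \left(-133 + 75\right) \left(-17\right) = \left(-58\right) \left(-17\right) = 986$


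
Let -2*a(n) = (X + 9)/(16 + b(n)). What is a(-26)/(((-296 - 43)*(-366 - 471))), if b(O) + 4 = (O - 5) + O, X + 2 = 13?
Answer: 2/2553687 ≈ 7.8318e-7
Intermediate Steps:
X = 11 (X = -2 + 13 = 11)
b(O) = -9 + 2*O (b(O) = -4 + ((O - 5) + O) = -4 + ((-5 + O) + O) = -4 + (-5 + 2*O) = -9 + 2*O)
a(n) = -10/(7 + 2*n) (a(n) = -(11 + 9)/(2*(16 + (-9 + 2*n))) = -10/(7 + 2*n))
a(-26)/(((-296 - 43)*(-366 - 471))) = (-10/(7 + 2*(-26)))/(((-296 - 43)*(-366 - 471))) = (-10/(7 - 52))/((-339*(-837))) = -10/(-45)/283743 = -10*(-1/45)*(1/283743) = (2/9)*(1/283743) = 2/2553687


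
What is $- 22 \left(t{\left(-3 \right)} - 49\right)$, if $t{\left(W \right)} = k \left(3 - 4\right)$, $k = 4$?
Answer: $1166$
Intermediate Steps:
$t{\left(W \right)} = -4$ ($t{\left(W \right)} = 4 \left(3 - 4\right) = 4 \left(-1\right) = -4$)
$- 22 \left(t{\left(-3 \right)} - 49\right) = - 22 \left(-4 - 49\right) = \left(-22\right) \left(-53\right) = 1166$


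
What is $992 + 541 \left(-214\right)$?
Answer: $-114782$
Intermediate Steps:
$992 + 541 \left(-214\right) = 992 - 115774 = -114782$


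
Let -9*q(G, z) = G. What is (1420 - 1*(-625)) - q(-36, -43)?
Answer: 2041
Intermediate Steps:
q(G, z) = -G/9
(1420 - 1*(-625)) - q(-36, -43) = (1420 - 1*(-625)) - (-1)*(-36)/9 = (1420 + 625) - 1*4 = 2045 - 4 = 2041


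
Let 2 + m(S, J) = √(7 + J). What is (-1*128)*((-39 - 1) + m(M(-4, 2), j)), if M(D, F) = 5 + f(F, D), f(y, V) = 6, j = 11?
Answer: 5376 - 384*√2 ≈ 4832.9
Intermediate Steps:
M(D, F) = 11 (M(D, F) = 5 + 6 = 11)
m(S, J) = -2 + √(7 + J)
(-1*128)*((-39 - 1) + m(M(-4, 2), j)) = (-1*128)*((-39 - 1) + (-2 + √(7 + 11))) = -128*(-40 + (-2 + √18)) = -128*(-40 + (-2 + 3*√2)) = -128*(-42 + 3*√2) = 5376 - 384*√2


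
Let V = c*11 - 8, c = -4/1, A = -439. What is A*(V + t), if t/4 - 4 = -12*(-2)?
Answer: -26340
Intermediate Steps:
c = -4 (c = -4*1 = -4)
t = 112 (t = 16 + 4*(-12*(-2)) = 16 + 4*24 = 16 + 96 = 112)
V = -52 (V = -4*11 - 8 = -44 - 8 = -52)
A*(V + t) = -439*(-52 + 112) = -439*60 = -26340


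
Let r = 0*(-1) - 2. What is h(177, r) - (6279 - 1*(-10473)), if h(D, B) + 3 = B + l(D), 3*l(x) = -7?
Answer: -50278/3 ≈ -16759.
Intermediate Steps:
r = -2 (r = 0 - 2 = -2)
l(x) = -7/3 (l(x) = (⅓)*(-7) = -7/3)
h(D, B) = -16/3 + B (h(D, B) = -3 + (B - 7/3) = -3 + (-7/3 + B) = -16/3 + B)
h(177, r) - (6279 - 1*(-10473)) = (-16/3 - 2) - (6279 - 1*(-10473)) = -22/3 - (6279 + 10473) = -22/3 - 1*16752 = -22/3 - 16752 = -50278/3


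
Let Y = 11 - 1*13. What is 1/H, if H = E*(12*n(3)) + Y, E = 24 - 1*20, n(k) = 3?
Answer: 1/142 ≈ 0.0070423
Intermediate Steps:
E = 4 (E = 24 - 20 = 4)
Y = -2 (Y = 11 - 13 = -2)
H = 142 (H = 4*(12*3) - 2 = 4*36 - 2 = 144 - 2 = 142)
1/H = 1/142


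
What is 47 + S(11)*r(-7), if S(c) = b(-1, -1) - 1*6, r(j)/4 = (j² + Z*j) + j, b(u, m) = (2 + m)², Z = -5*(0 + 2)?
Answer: -2193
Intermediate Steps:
Z = -10 (Z = -5*2 = -10)
r(j) = -36*j + 4*j² (r(j) = 4*((j² - 10*j) + j) = 4*(j² - 9*j) = -36*j + 4*j²)
S(c) = -5 (S(c) = (2 - 1)² - 1*6 = 1² - 6 = 1 - 6 = -5)
47 + S(11)*r(-7) = 47 - 20*(-7)*(-9 - 7) = 47 - 20*(-7)*(-16) = 47 - 5*448 = 47 - 2240 = -2193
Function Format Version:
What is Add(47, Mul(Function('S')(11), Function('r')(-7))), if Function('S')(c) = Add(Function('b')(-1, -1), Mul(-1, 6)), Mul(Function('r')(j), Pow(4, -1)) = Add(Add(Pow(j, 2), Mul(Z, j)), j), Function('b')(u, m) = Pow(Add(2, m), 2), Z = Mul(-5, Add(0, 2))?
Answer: -2193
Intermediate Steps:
Z = -10 (Z = Mul(-5, 2) = -10)
Function('r')(j) = Add(Mul(-36, j), Mul(4, Pow(j, 2))) (Function('r')(j) = Mul(4, Add(Add(Pow(j, 2), Mul(-10, j)), j)) = Mul(4, Add(Pow(j, 2), Mul(-9, j))) = Add(Mul(-36, j), Mul(4, Pow(j, 2))))
Function('S')(c) = -5 (Function('S')(c) = Add(Pow(Add(2, -1), 2), Mul(-1, 6)) = Add(Pow(1, 2), -6) = Add(1, -6) = -5)
Add(47, Mul(Function('S')(11), Function('r')(-7))) = Add(47, Mul(-5, Mul(4, -7, Add(-9, -7)))) = Add(47, Mul(-5, Mul(4, -7, -16))) = Add(47, Mul(-5, 448)) = Add(47, -2240) = -2193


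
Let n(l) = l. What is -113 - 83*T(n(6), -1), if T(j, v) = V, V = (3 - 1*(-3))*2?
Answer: -1109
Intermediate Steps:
V = 12 (V = (3 + 3)*2 = 6*2 = 12)
T(j, v) = 12
-113 - 83*T(n(6), -1) = -113 - 83*12 = -113 - 996 = -1109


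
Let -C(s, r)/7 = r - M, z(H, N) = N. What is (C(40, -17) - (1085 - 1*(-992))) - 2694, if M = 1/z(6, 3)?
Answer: -13949/3 ≈ -4649.7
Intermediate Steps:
M = ⅓ (M = 1/3 = ⅓ ≈ 0.33333)
C(s, r) = 7/3 - 7*r (C(s, r) = -7*(r - 1*⅓) = -7*(r - ⅓) = -7*(-⅓ + r) = 7/3 - 7*r)
(C(40, -17) - (1085 - 1*(-992))) - 2694 = ((7/3 - 7*(-17)) - (1085 - 1*(-992))) - 2694 = ((7/3 + 119) - (1085 + 992)) - 2694 = (364/3 - 1*2077) - 2694 = (364/3 - 2077) - 2694 = -5867/3 - 2694 = -13949/3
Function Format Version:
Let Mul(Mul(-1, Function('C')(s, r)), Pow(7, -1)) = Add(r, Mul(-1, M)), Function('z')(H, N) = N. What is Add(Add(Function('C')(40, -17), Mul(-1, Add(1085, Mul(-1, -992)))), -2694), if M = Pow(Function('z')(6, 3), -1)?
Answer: Rational(-13949, 3) ≈ -4649.7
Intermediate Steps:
M = Rational(1, 3) (M = Pow(3, -1) = Rational(1, 3) ≈ 0.33333)
Function('C')(s, r) = Add(Rational(7, 3), Mul(-7, r)) (Function('C')(s, r) = Mul(-7, Add(r, Mul(-1, Rational(1, 3)))) = Mul(-7, Add(r, Rational(-1, 3))) = Mul(-7, Add(Rational(-1, 3), r)) = Add(Rational(7, 3), Mul(-7, r)))
Add(Add(Function('C')(40, -17), Mul(-1, Add(1085, Mul(-1, -992)))), -2694) = Add(Add(Add(Rational(7, 3), Mul(-7, -17)), Mul(-1, Add(1085, Mul(-1, -992)))), -2694) = Add(Add(Add(Rational(7, 3), 119), Mul(-1, Add(1085, 992))), -2694) = Add(Add(Rational(364, 3), Mul(-1, 2077)), -2694) = Add(Add(Rational(364, 3), -2077), -2694) = Add(Rational(-5867, 3), -2694) = Rational(-13949, 3)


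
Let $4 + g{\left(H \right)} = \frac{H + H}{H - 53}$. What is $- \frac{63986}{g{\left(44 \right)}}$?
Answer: $\frac{287937}{62} \approx 4644.1$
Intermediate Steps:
$g{\left(H \right)} = -4 + \frac{2 H}{-53 + H}$ ($g{\left(H \right)} = -4 + \frac{H + H}{H - 53} = -4 + \frac{2 H}{-53 + H}$)
$- \frac{63986}{g{\left(44 \right)}} = - \frac{63986}{2 \frac{1}{-53 + 44} \left(106 - 44\right)} = - \frac{63986}{2 \frac{1}{-9} \left(106 - 44\right)} = - \frac{63986}{2 \left(- \frac{1}{9}\right) 62} = - \frac{63986}{- \frac{124}{9}} = \left(-63986\right) \left(- \frac{9}{124}\right) = \frac{287937}{62}$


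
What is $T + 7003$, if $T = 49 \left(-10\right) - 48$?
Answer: $6465$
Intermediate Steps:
$T = -538$ ($T = -490 - 48 = -538$)
$T + 7003 = -538 + 7003 = 6465$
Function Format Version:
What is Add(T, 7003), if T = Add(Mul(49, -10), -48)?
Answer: 6465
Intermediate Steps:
T = -538 (T = Add(-490, -48) = -538)
Add(T, 7003) = Add(-538, 7003) = 6465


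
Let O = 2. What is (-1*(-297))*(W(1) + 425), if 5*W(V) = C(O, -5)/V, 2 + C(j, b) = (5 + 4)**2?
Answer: 654588/5 ≈ 1.3092e+5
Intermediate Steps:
C(j, b) = 79 (C(j, b) = -2 + (5 + 4)**2 = -2 + 9**2 = -2 + 81 = 79)
W(V) = 79/(5*V) (W(V) = (79/V)/5 = 79/(5*V))
(-1*(-297))*(W(1) + 425) = (-1*(-297))*((79/5)/1 + 425) = 297*((79/5)*1 + 425) = 297*(79/5 + 425) = 297*(2204/5) = 654588/5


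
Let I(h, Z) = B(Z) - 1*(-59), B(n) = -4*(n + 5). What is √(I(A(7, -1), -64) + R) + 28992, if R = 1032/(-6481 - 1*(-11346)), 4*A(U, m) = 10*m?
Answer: 28992 + √6987147055/4865 ≈ 29009.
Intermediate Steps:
A(U, m) = 5*m/2 (A(U, m) = (10*m)/4 = 5*m/2)
B(n) = -20 - 4*n (B(n) = -4*(5 + n) = -20 - 4*n)
R = 1032/4865 (R = 1032/(-6481 + 11346) = 1032/4865 ≈ 0.21213)
I(h, Z) = 39 - 4*Z (I(h, Z) = (-20 - 4*Z) - 1*(-59) = (-20 - 4*Z) + 59 = 39 - 4*Z)
√(I(A(7, -1), -64) + R) + 28992 = √((39 - 4*(-64)) + 1032/4865) + 28992 = √((39 + 256) + 1032/4865) + 28992 = √(295 + 1032/4865) + 28992 = √(1436207/4865) + 28992 = √6987147055/4865 + 28992 = 28992 + √6987147055/4865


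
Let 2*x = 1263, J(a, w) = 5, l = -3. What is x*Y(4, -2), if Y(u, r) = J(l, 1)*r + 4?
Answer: -3789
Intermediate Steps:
Y(u, r) = 4 + 5*r (Y(u, r) = 5*r + 4 = 4 + 5*r)
x = 1263/2 (x = (½)*1263 = 1263/2 ≈ 631.50)
x*Y(4, -2) = 1263*(4 + 5*(-2))/2 = 1263*(4 - 10)/2 = (1263/2)*(-6) = -3789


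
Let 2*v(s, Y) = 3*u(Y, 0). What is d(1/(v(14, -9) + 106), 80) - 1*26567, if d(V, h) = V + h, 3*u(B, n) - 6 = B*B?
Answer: -7919611/299 ≈ -26487.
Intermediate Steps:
u(B, n) = 2 + B**2/3 (u(B, n) = 2 + (B*B)/3 = 2 + B**2/3)
v(s, Y) = 3 + Y**2/2 (v(s, Y) = (3*(2 + Y**2/3))/2 = (6 + Y**2)/2 = 3 + Y**2/2)
d(1/(v(14, -9) + 106), 80) - 1*26567 = (1/((3 + (1/2)*(-9)**2) + 106) + 80) - 1*26567 = (1/((3 + (1/2)*81) + 106) + 80) - 26567 = (1/((3 + 81/2) + 106) + 80) - 26567 = (1/(87/2 + 106) + 80) - 26567 = (1/(299/2) + 80) - 26567 = (2/299 + 80) - 26567 = 23922/299 - 26567 = -7919611/299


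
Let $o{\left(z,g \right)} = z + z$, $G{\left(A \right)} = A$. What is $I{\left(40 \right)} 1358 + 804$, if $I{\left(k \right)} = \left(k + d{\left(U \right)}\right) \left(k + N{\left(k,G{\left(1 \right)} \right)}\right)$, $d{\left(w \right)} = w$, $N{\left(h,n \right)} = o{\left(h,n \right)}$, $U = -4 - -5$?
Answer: $6682164$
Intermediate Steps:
$o{\left(z,g \right)} = 2 z$
$U = 1$ ($U = -4 + 5 = 1$)
$N{\left(h,n \right)} = 2 h$
$I{\left(k \right)} = 3 k \left(1 + k\right)$ ($I{\left(k \right)} = \left(k + 1\right) \left(k + 2 k\right) = \left(1 + k\right) 3 k = 3 k \left(1 + k\right)$)
$I{\left(40 \right)} 1358 + 804 = 3 \cdot 40 \left(1 + 40\right) 1358 + 804 = 3 \cdot 40 \cdot 41 \cdot 1358 + 804 = 4920 \cdot 1358 + 804 = 6681360 + 804 = 6682164$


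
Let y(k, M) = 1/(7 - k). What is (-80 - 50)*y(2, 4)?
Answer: -26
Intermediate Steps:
(-80 - 50)*y(2, 4) = (-80 - 50)*(-1/(-7 + 2)) = -(-130)/(-5) = -(-130)*(-1)/5 = -130*⅕ = -26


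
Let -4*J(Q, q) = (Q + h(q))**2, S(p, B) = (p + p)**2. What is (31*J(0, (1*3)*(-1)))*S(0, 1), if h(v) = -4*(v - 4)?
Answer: 0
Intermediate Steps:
S(p, B) = 4*p**2 (S(p, B) = (2*p)**2 = 4*p**2)
h(v) = 16 - 4*v (h(v) = -4*(-4 + v) = 16 - 4*v)
J(Q, q) = -(16 + Q - 4*q)**2/4 (J(Q, q) = -(Q + (16 - 4*q))**2/4 = -(16 + Q - 4*q)**2/4)
(31*J(0, (1*3)*(-1)))*S(0, 1) = (31*(-(16 + 0 - 4*1*3*(-1))**2/4))*(4*0**2) = (31*(-(16 + 0 - 12*(-1))**2/4))*(4*0) = (31*(-(16 + 0 - 4*(-3))**2/4))*0 = (31*(-(16 + 0 + 12)**2/4))*0 = (31*(-1/4*28**2))*0 = (31*(-1/4*784))*0 = (31*(-196))*0 = -6076*0 = 0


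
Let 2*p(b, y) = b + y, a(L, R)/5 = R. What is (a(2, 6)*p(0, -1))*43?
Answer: -645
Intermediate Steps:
a(L, R) = 5*R
p(b, y) = b/2 + y/2 (p(b, y) = (b + y)/2 = b/2 + y/2)
(a(2, 6)*p(0, -1))*43 = ((5*6)*((½)*0 + (½)*(-1)))*43 = (30*(0 - ½))*43 = (30*(-½))*43 = -15*43 = -645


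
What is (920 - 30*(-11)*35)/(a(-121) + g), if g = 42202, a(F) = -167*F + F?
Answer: 6235/31144 ≈ 0.20020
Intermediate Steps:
a(F) = -166*F
(920 - 30*(-11)*35)/(a(-121) + g) = (920 - 30*(-11)*35)/(-166*(-121) + 42202) = (920 + 330*35)/(20086 + 42202) = (920 + 11550)/62288 = 12470*(1/62288) = 6235/31144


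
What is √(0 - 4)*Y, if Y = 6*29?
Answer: 348*I ≈ 348.0*I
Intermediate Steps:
Y = 174
√(0 - 4)*Y = √(0 - 4)*174 = √(-4)*174 = (2*I)*174 = 348*I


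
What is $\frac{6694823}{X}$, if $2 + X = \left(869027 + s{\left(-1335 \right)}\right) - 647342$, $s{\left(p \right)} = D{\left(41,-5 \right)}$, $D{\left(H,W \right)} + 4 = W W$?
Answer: $\frac{6694823}{221704} \approx 30.197$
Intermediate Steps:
$D{\left(H,W \right)} = -4 + W^{2}$ ($D{\left(H,W \right)} = -4 + W W = -4 + W^{2}$)
$s{\left(p \right)} = 21$ ($s{\left(p \right)} = -4 + \left(-5\right)^{2} = -4 + 25 = 21$)
$X = 221704$ ($X = -2 + \left(\left(869027 + 21\right) - 647342\right) = -2 + \left(869048 - 647342\right) = -2 + 221706 = 221704$)
$\frac{6694823}{X} = \frac{6694823}{221704}$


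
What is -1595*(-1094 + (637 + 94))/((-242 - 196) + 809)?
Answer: 578985/371 ≈ 1560.6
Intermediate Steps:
-1595*(-1094 + (637 + 94))/((-242 - 196) + 809) = -1595*(-1094 + 731)/(-438 + 809) = -(-578985)/371 = -1595*(-363/371) = 578985/371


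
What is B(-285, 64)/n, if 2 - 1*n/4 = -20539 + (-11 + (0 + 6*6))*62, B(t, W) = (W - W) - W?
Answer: -16/18991 ≈ -0.00084250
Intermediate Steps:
B(t, W) = -W (B(t, W) = 0 - W = -W)
n = 75964 (n = 8 - 4*(-20539 + (-11 + (0 + 6*6))*62) = 8 - 4*(-20539 + (-11 + (0 + 36))*62) = 8 - 4*(-20539 + (-11 + 36)*62) = 8 - 4*(-20539 + 25*62) = 8 - 4*(-20539 + 1550) = 8 - 4*(-18989) = 8 + 75956 = 75964)
B(-285, 64)/n = -1*64/75964 = -64*1/75964 = -16/18991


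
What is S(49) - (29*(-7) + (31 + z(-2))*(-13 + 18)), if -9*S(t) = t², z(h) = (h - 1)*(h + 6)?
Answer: -1429/9 ≈ -158.78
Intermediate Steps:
z(h) = (-1 + h)*(6 + h)
S(t) = -t²/9
S(49) - (29*(-7) + (31 + z(-2))*(-13 + 18)) = -⅑*49² - (29*(-7) + (31 + (-6 + (-2)² + 5*(-2)))*(-13 + 18)) = -⅑*2401 - (-203 + (31 + (-6 + 4 - 10))*5) = -2401/9 - (-203 + (31 - 12)*5) = -2401/9 - (-203 + 19*5) = -2401/9 - (-203 + 95) = -2401/9 - 1*(-108) = -2401/9 + 108 = -1429/9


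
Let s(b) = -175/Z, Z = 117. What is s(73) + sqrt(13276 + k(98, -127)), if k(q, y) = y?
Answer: -175/117 + 3*sqrt(1461) ≈ 113.17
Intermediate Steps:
s(b) = -175/117
s(73) + sqrt(13276 + k(98, -127)) = -175/117 + sqrt(13276 - 127) = -175/117 + sqrt(13149) = -175/117 + 3*sqrt(1461)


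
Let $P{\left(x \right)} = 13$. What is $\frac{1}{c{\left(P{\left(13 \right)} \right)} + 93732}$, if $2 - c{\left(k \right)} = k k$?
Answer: $\frac{1}{93565} \approx 1.0688 \cdot 10^{-5}$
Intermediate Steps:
$c{\left(k \right)} = 2 - k^{2}$ ($c{\left(k \right)} = 2 - k k = 2 - k^{2}$)
$\frac{1}{c{\left(P{\left(13 \right)} \right)} + 93732} = \frac{1}{\left(2 - 13^{2}\right) + 93732} = \frac{1}{\left(2 - 169\right) + 93732} = \frac{1}{-167 + 93732} = \frac{1}{93565}$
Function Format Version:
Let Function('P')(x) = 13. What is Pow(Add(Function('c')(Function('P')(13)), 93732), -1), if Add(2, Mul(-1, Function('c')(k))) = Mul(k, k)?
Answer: Rational(1, 93565) ≈ 1.0688e-5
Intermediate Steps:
Function('c')(k) = Add(2, Mul(-1, Pow(k, 2))) (Function('c')(k) = Add(2, Mul(-1, Mul(k, k))) = Add(2, Mul(-1, Pow(k, 2))))
Pow(Add(Function('c')(Function('P')(13)), 93732), -1) = Pow(Add(Add(2, Mul(-1, Pow(13, 2))), 93732), -1) = Pow(Add(Add(2, Mul(-1, 169)), 93732), -1) = Pow(Add(Add(2, -169), 93732), -1) = Pow(Add(-167, 93732), -1) = Pow(93565, -1) = Rational(1, 93565)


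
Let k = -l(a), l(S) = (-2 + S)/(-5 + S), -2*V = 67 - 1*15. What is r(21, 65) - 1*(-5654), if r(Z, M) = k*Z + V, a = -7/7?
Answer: 11235/2 ≈ 5617.5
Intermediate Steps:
a = -1 (a = -7*1/7 = -1)
V = -26 (V = -(67 - 1*15)/2 = -(67 - 15)/2 = -1/2*52 = -26)
l(S) = (-2 + S)/(-5 + S)
k = -1/2 (k = -(-2 - 1)/(-5 - 1) = -(-3)/(-6) = -(-1)*(-3)/6 = -1*1/2 = -1/2 ≈ -0.50000)
r(Z, M) = -26 - Z/2 (r(Z, M) = -Z/2 - 26 = -26 - Z/2)
r(21, 65) - 1*(-5654) = (-26 - 1/2*21) - 1*(-5654) = (-26 - 21/2) + 5654 = -73/2 + 5654 = 11235/2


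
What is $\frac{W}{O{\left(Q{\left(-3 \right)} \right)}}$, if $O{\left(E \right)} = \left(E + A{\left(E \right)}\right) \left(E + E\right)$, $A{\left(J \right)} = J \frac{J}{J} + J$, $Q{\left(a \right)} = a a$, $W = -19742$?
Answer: $- \frac{9871}{243} \approx -40.621$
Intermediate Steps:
$Q{\left(a \right)} = a^{2}$
$A{\left(J \right)} = 2 J$ ($A{\left(J \right)} = J 1 + J = J + J = 2 J$)
$O{\left(E \right)} = 6 E^{2}$ ($O{\left(E \right)} = \left(E + 2 E\right) \left(E + E\right) = 3 E 2 E = 6 E^{2}$)
$\frac{W}{O{\left(Q{\left(-3 \right)} \right)}} = - \frac{19742}{6 \left(\left(-3\right)^{2}\right)^{2}} = - \frac{19742}{6 \cdot 9^{2}} = - \frac{19742}{6 \cdot 81} = - \frac{19742}{486} = \left(-19742\right) \frac{1}{486} = - \frac{9871}{243}$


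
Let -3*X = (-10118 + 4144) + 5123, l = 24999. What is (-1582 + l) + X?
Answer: 71102/3 ≈ 23701.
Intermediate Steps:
X = 851/3 (X = -((-10118 + 4144) + 5123)/3 = -(-5974 + 5123)/3 = -⅓*(-851) = 851/3 ≈ 283.67)
(-1582 + l) + X = (-1582 + 24999) + 851/3 = 23417 + 851/3 = 71102/3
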